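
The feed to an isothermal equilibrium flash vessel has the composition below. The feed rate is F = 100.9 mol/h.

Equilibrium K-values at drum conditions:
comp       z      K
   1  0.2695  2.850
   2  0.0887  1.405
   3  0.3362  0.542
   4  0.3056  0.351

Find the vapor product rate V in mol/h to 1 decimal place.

Iterate (Newton) starting at ψ = 0.63:
  ψ = 0.6300: g = -0.29309, g' = -0.7136 → ψ = 0.2193
  ψ = 0.2193: g = -0.01474, g' = -0.7412 → ψ = 0.1994
  ψ = 0.1994: g = 0.00018, g' = -0.7599 → ψ = 0.1996
Converged at ψ = 0.1996.
Then V = ψ·F = 0.1996·100.9 = 20.1 mol/h and L = F − V = 80.8 mol/h.

V = 20.1 mol/h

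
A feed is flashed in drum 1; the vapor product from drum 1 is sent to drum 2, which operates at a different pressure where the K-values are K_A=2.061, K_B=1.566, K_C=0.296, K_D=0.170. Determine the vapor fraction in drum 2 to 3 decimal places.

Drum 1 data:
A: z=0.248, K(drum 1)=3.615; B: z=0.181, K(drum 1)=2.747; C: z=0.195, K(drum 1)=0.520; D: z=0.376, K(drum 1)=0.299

V/F (drum 2) = 0.575

Drum 1:
Rachford–Rice: g(ψ₁) = Σ zᵢ(Kᵢ−1)/(1+ψ₁(Kᵢ−1)) = 0.
Feasibility: ΣzᵢKᵢ = 1.608, Σzᵢ/Kᵢ = 1.767 — both > 1, two phases present.
Newton iteration, ψ₁⁰ = 0.47:
  ψ₁ = 0.470: g = -0.0494, g' = -0.994 → ψ₁ = 0.420
  ψ₁ = 0.420: g = 0.0003, g' = -1.010 → ψ₁ = 0.421
Converged at ψ₁ = 0.421.
Drum-1 compositions:
  A: x = 0.118, y = 0.427
  B: x = 0.104, y = 0.287
  C: x = 0.244, y = 0.127
  D: x = 0.533, y = 0.159
Drum-2 feed = drum-1 vapor: z₂ = (0.4269, 0.2866, 0.1271, 0.1594).
Drum 2:
Rachford–Rice: g(ψ₂) = Σ zᵢ(Kᵢ−1)/(1+ψ₂(Kᵢ−1)) = 0.
Check two-phase: ΣzᵢKᵢ = 1.393 > 1 and Σzᵢ/Kᵢ = 1.757 > 1, so g(0) = 0.393 > 0 and g(1) = -0.757 < 0.
Iterate (Newton) starting at ψ₂ = 0.41:
  ψ₂ = 0.410: g = 0.1210, g' = -0.671 → ψ₂ = 0.590
  ψ₂ = 0.590: g = -0.0125, g' = -0.840 → ψ₂ = 0.576
  ψ₂ = 0.576: g = -0.0002, g' = -0.818 → ψ₂ = 0.575
Converged at ψ₂ = 0.575.
  A: x = 0.265, y = 0.546
  B: x = 0.216, y = 0.339
  C: x = 0.214, y = 0.063
  D: x = 0.305, y = 0.052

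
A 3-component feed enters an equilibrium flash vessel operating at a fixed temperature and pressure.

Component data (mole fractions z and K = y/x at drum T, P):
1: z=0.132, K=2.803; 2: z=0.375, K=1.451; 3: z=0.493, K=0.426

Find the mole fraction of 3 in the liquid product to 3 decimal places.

Rachford–Rice: g(β) = Σ zᵢ(Kᵢ−1)/(1+β(Kᵢ−1)) = 0.
Feasibility: ΣzᵢKᵢ = 1.124, Σzᵢ/Kᵢ = 1.463 — both > 1, two phases present.
Newton–Raphson from β = 0.5:
  β = 0.500: g = -0.1337, g' = -0.489 → β = 0.227
  β = 0.227: g = -0.0028, g' = -0.494 → β = 0.221
Converged at β = 0.221.
Compositions from xᵢ = zᵢ/(1+β(Kᵢ−1)), yᵢ = Kᵢxᵢ:
  1: x = 0.094, y = 0.265
  2: x = 0.341, y = 0.495
  3: x = 0.565, y = 0.240

x_3 = 0.565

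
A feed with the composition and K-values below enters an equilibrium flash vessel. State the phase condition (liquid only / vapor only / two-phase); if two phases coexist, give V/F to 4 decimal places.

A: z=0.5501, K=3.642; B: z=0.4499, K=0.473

ΣzᵢKᵢ = 2.2163; Σzᵢ/Kᵢ = 1.1022.
Both exceed 1, so a two-phase solution exists.
Rachford–Rice: g(ψ) = Σ zᵢ(Kᵢ−1)/(1+ψ(Kᵢ−1)) = 0.
Newton iteration, ψ⁰ = 0.5:
  ψ = 0.5000: g = 0.30426, g' = -0.9431 → ψ = 0.8226
  ψ = 0.8226: g = 0.03946, g' = -0.7707 → ψ = 0.8738
  ψ = 0.8738: g = -0.00020, g' = -0.7801 → ψ = 0.8735
Converged at ψ = 0.8735.

two-phase, V/F = 0.8735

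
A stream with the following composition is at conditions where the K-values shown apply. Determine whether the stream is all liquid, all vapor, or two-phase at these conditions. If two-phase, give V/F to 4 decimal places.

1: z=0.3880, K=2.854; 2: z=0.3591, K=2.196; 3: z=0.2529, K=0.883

ΣzᵢKᵢ = 2.1192; Σzᵢ/Kᵢ = 0.5859.
Since Σzᵢ/Kᵢ < 1 the mixture is above its dew point — single vapor phase.

all vapor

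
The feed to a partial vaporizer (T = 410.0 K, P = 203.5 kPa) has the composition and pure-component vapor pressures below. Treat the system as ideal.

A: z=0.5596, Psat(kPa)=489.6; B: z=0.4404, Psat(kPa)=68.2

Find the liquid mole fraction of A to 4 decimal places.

x_A = 0.3211

Raoult's law: Kᵢ = Pᵢˢᵃᵗ/P = Pᵢˢᵃᵗ/203.5.
  K_A = 489.6/203.5 = 2.405897, K_B = 68.2/203.5 = 0.335135
Material balance + equilibrium reduce to Σ zᵢ(Kᵢ−1)/(1+ψ(Kᵢ−1)) = 0.
Check two-phase: ΣzᵢKᵢ = 1.4939 > 1 and Σzᵢ/Kᵢ = 1.5467 > 1, so g(0) = 0.4939 > 0 and g(1) = -0.5467 < 0.
Newton–Raphson from ψ = 0.3:
  ψ = 0.3000: g = 0.18759, g' = -0.8509 → ψ = 0.5205
  ψ = 0.5205: g = 0.00658, g' = -0.8240 → ψ = 0.5284
Converged at ψ = 0.5284.
Compositions from xᵢ = zᵢ/(1+ψ(Kᵢ−1)), yᵢ = Kᵢxᵢ:
  A: x = 0.3211, y = 0.7725
  B: x = 0.6789, y = 0.2275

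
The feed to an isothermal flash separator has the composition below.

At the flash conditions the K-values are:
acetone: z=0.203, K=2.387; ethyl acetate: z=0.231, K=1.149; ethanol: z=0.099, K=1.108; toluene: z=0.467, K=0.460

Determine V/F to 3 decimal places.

Material balance + equilibrium reduce to Σ zᵢ(Kᵢ−1)/(1+V/F(Kᵢ−1)) = 0.
Feasibility: ΣzᵢKᵢ = 1.074, Σzᵢ/Kᵢ = 1.391 — both > 1, two phases present.
Newton–Raphson from V/F = 0.5:
  V/F = 0.500: g = -0.1370, g' = -0.397 → V/F = 0.155
  V/F = 0.155: g = 0.0007, g' = -0.433 → V/F = 0.157
Converged at V/F = 0.157.

V/F = 0.157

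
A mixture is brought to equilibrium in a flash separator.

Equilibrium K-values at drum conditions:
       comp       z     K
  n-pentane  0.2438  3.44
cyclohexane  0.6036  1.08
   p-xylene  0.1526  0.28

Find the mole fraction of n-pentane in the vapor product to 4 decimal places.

y_n-pentane = 0.2890

Material balance + equilibrium reduce to Σ zᵢ(Kᵢ−1)/(1+β(Kᵢ−1)) = 0.
Check two-phase: ΣzᵢKᵢ = 1.5333 > 1 and Σzᵢ/Kᵢ = 1.1748 > 1, so g(0) = 0.5333 > 0 and g(1) = -0.1748 < 0.
Newton iteration, β⁰ = 0.5:
  β = 0.5000: g = 0.14272, g' = -0.4912 → β = 0.7905
  β = 0.7905: g = -0.00651, g' = -0.5988 → β = 0.7797
  β = 0.7797: g = -0.00007, g' = -0.5869 → β = 0.7795
Converged at β = 0.7795.
Compositions from xᵢ = zᵢ/(1+β(Kᵢ−1)), yᵢ = Kᵢxᵢ:
  n-pentane: x = 0.0840, y = 0.2890
  cyclohexane: x = 0.5682, y = 0.6136
  p-xylene: x = 0.3478, y = 0.0974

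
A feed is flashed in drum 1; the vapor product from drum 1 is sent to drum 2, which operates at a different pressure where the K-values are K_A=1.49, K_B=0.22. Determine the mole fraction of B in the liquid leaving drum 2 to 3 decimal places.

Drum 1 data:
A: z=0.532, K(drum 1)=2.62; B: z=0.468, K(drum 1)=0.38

Drum 1:
Let ψ₁ = V/F and solve Σ zᵢ(Kᵢ−1)/(1+ψ₁(Kᵢ−1)) = 0.
Feasibility: ΣzᵢKᵢ = 1.572, Σzᵢ/Kᵢ = 1.435 — both > 1, two phases present.
Newton–Raphson from ψ₁ = 0.68:
  ψ₁ = 0.680: g = -0.0916, g' = -0.854 → ψ₁ = 0.573
  ψ₁ = 0.573: g = -0.0029, g' = -0.808 → ψ₁ = 0.569
Converged at ψ₁ = 0.569.
Drum-1 compositions:
  A: x = 0.277, y = 0.725
  B: x = 0.723, y = 0.275
Drum-2 feed = drum-1 vapor: z₂ = (0.7252, 0.2748).
Drum 2:
Let ψ₂ = V/F and solve Σ zᵢ(Kᵢ−1)/(1+ψ₂(Kᵢ−1)) = 0.
Check two-phase: ΣzᵢKᵢ = 1.141 > 1 and Σzᵢ/Kᵢ = 1.736 > 1, so g(0) = 0.141 > 0 and g(1) = -0.736 < 0.
Newton iteration, ψ₂⁰ = 0.4:
  ψ₂ = 0.400: g = -0.0145, g' = -0.475 → ψ₂ = 0.370
  ψ₂ = 0.370: g = -0.0003, g' = -0.455 → ψ₂ = 0.369
Converged at ψ₂ = 0.369.
  A: x = 0.614, y = 0.915
  B: x = 0.386, y = 0.085

x_B (drum 2) = 0.386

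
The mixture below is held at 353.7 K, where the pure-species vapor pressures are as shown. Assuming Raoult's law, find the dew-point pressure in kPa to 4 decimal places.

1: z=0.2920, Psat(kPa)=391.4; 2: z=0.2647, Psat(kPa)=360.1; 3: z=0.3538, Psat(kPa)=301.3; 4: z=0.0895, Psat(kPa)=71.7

At the dew point ψ → 1, so Σzᵢ/Kᵢ = 1 with Kᵢ = Pᵢˢᵃᵗ/P ⇒ 1/P = Σzᵢ/Pᵢˢᵃᵗ.
1/P = 0.2920/391.4 + 0.2647/360.1 + 0.3538/301.3 + 0.0895/71.7 = 0.0039036 ⇒ P = 256.1728 kPa

Pdew = 256.1728 kPa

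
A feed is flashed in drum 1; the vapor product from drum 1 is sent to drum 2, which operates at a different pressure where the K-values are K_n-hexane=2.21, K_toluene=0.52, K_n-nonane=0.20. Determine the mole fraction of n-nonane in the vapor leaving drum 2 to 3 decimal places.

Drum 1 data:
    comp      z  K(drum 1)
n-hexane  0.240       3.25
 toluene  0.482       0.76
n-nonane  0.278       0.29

y_n-nonane (drum 2) = 0.033

Drum 1:
Rachford–Rice: g(ψ₁) = Σ zᵢ(Kᵢ−1)/(1+ψ₁(Kᵢ−1)) = 0.
Feasibility: ΣzᵢKᵢ = 1.227, Σzᵢ/Kᵢ = 1.667 — both > 1, two phases present.
Newton iteration, ψ₁⁰ = 0.5:
  ψ₁ = 0.500: g = -0.1834, g' = -0.642 → ψ₁ = 0.214
  ψ₁ = 0.214: g = 0.0096, g' = -0.779 → ψ₁ = 0.227
Converged at ψ₁ = 0.227.
Drum-1 compositions:
  n-hexane: x = 0.159, y = 0.517
  toluene: x = 0.510, y = 0.387
  n-nonane: x = 0.331, y = 0.096
Drum-2 feed = drum-1 vapor: z₂ = (0.5165, 0.3874, 0.0961).
Drum 2:
Newton iteration, ψ₂⁰ = 0.36:
  ψ₂ = 0.360: g = 0.1026, g' = -0.619 → ψ₂ = 0.526
  ψ₂ = 0.526: g = 0.0006, g' = -0.625 → ψ₂ = 0.527
Converged at ψ₂ = 0.527.
  n-hexane: x = 0.315, y = 0.697
  toluene: x = 0.518, y = 0.270
  n-nonane: x = 0.166, y = 0.033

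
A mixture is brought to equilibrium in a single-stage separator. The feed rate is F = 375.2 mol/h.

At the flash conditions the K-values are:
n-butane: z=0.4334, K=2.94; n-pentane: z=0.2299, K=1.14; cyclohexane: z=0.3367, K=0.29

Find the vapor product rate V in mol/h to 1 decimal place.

Rachford–Rice: g(ψ) = Σ zᵢ(Kᵢ−1)/(1+ψ(Kᵢ−1)) = 0.
Check two-phase: ΣzᵢKᵢ = 1.6339 > 1 and Σzᵢ/Kᵢ = 1.5101 > 1, so g(0) = 0.6339 > 0 and g(1) = -0.5101 < 0.
Newton iteration, ψ⁰ = 0.45:
  ψ = 0.4500: g = 0.12789, g' = -0.8355 → ψ = 0.6031
  ψ = 0.6031: g = -0.00091, g' = -0.8693 → ψ = 0.6020
Converged at ψ = 0.6020.
Then V = ψ·F = 0.6020·375.2 = 225.9 mol/h and L = F − V = 149.3 mol/h.

V = 225.9 mol/h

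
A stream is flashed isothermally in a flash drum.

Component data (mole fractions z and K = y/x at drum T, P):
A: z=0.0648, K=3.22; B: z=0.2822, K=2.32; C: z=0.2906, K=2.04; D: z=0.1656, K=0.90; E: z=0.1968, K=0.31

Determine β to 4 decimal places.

β = 0.8975

Newton–Raphson from β = 0.5:
  β = 0.5000: g = 0.26666, g' = -0.6064 → β = 0.9397
  β = 0.9397: g = -0.03877, g' = -0.9718 → β = 0.8998
  β = 0.8998: g = -0.00199, g' = -0.8760 → β = 0.8975
Converged at β = 0.8975.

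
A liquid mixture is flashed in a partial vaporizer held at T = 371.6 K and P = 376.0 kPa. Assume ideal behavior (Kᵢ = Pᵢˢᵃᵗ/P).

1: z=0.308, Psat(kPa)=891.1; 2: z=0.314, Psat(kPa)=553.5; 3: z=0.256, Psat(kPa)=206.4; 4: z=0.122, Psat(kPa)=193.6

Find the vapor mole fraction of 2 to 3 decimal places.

y_2 = 0.326

Raoult's law: Kᵢ = Pᵢˢᵃᵗ/P = Pᵢˢᵃᵗ/376.0.
  K_1 = 891.1/376.0 = 2.36995, K_2 = 553.5/376.0 = 1.47207, K_3 = 206.4/376.0 = 0.54894, K_4 = 193.6/376.0 = 0.51489
Material balance + equilibrium reduce to Σ zᵢ(Kᵢ−1)/(1+β(Kᵢ−1)) = 0.
Feasibility: ΣzᵢKᵢ = 1.396, Σzᵢ/Kᵢ = 1.047 — both > 1, two phases present.
Newton–Raphson from β = 0.38:
  β = 0.380: g = 0.1913, g' = -0.419 → β = 0.836
  β = 0.836: g = 0.0180, g' = -0.377 → β = 0.884
  β = 0.884: g = -0.0002, g' = -0.385 → β = 0.883
Converged at β = 0.883.
Compositions from xᵢ = zᵢ/(1+β(Kᵢ−1)), yᵢ = Kᵢxᵢ:
  1: x = 0.139, y = 0.330
  2: x = 0.222, y = 0.326
  3: x = 0.426, y = 0.234
  4: x = 0.213, y = 0.110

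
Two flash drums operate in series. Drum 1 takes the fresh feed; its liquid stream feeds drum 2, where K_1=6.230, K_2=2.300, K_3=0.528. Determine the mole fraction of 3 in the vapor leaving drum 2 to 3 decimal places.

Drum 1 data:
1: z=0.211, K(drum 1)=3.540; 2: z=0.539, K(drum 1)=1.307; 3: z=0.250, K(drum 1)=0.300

y_3 (drum 2) = 0.405

Drum 1:
Rachford–Rice: g(ψ₁) = Σ zᵢ(Kᵢ−1)/(1+ψ₁(Kᵢ−1)) = 0.
Check two-phase: ΣzᵢKᵢ = 1.526 > 1 and Σzᵢ/Kᵢ = 1.305 > 1, so g(0) = 0.526 > 0 and g(1) = -0.305 < 0.
Newton–Raphson from ψ₁ = 0.54:
  ψ₁ = 0.540: g = 0.0866, g' = -0.596 → ψ₁ = 0.685
  ψ₁ = 0.685: g = -0.0041, g' = -0.668 → ψ₁ = 0.679
Converged at ψ₁ = 0.679.
Drum-1 compositions:
  1: x = 0.077, y = 0.274
  2: x = 0.446, y = 0.583
  3: x = 0.477, y = 0.143
Drum-2 feed = drum-1 liquid: z₂ = (0.0774, 0.4460, 0.4766).
Drum 2:
Let ψ₂ = V/F and solve Σ zᵢ(Kᵢ−1)/(1+ψ₂(Kᵢ−1)) = 0.
g(0) = ΣzᵢKᵢ − 1 = 0.760 and g(1) = 1 − Σzᵢ/Kᵢ = -0.109, so a root lies in (0, 1).
Newton iteration, ψ₂⁰ = 0.5:
  ψ₂ = 0.500: g = 0.1690, g' = -0.621 → ψ₂ = 0.772
  ψ₂ = 0.772: g = 0.0158, g' = -0.534 → ψ₂ = 0.802
Converged at ψ₂ = 0.802.
  1: x = 0.015, y = 0.093
  2: x = 0.218, y = 0.502
  3: x = 0.767, y = 0.405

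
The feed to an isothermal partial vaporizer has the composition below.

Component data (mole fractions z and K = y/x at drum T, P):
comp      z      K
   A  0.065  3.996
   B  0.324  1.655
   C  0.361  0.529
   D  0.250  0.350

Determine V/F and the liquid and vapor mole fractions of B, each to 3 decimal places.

V/F = 0.095, x_B = 0.305, y_B = 0.505

Rachford–Rice: g(V/F) = Σ zᵢ(Kᵢ−1)/(1+V/F(Kᵢ−1)) = 0.
Check two-phase: ΣzᵢKᵢ = 1.074 > 1 and Σzᵢ/Kᵢ = 1.609 > 1, so g(0) = 0.074 > 0 and g(1) = -0.609 < 0.
Newton–Raphson from V/F = 0.68:
  V/F = 0.680: g = -0.3304, g' = -0.642 → V/F = 0.166
  V/F = 0.166: g = -0.0449, g' = -0.601 → V/F = 0.091
  V/F = 0.091: g = 0.0030, g' = -0.691 → V/F = 0.095
Converged at V/F = 0.095.
Compositions from xᵢ = zᵢ/(1+V/F(Kᵢ−1)), yᵢ = Kᵢxᵢ:
  A: x = 0.051, y = 0.202
  B: x = 0.305, y = 0.505
  C: x = 0.378, y = 0.200
  D: x = 0.267, y = 0.093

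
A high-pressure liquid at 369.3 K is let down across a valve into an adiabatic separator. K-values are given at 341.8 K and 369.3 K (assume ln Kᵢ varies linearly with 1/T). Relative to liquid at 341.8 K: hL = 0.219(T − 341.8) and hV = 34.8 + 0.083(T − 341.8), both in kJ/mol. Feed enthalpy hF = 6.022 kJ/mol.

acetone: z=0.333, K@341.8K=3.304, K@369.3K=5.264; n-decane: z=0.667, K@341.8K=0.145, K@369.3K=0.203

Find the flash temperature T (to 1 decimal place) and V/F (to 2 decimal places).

T = 347.2 K, V/F = 0.14

Adiabatic flash: solve Rachford–Rice at each trial T, then check hF = ψ·hV(T) + (1−ψ)·hL(T).
  T = 341.8 K: K = (3.304, 0.145), RR gives ψ = 0.100, H_out = 3.479 kJ/mol
  T = 369.3 K: K = (5.264, 0.203), RR gives ψ = 0.261, H_out = 14.141 kJ/mol
  T = 355.6 K: K = (4.212, 0.173), RR gives ψ = 0.195, H_out = 9.438 kJ/mol
  T = 348.7 K: K = (3.739, 0.159), RR gives ψ = 0.152, H_out = 6.667 kJ/mol
  T = 345.2 K: K = (3.514, 0.152), RR gives ψ = 0.127, H_out = 5.112 kJ/mol
  T = 346.9 K: K = (3.622, 0.155), RR gives ψ = 0.140, H_out = 5.882 kJ/mol
Linear interpolation between T = 346.9 (H_out = 5.882) and T = 348.7 (H_out = 6.667) on hF = 6.022 gives T ≈ 347.2 K, at which ψ = 0.14.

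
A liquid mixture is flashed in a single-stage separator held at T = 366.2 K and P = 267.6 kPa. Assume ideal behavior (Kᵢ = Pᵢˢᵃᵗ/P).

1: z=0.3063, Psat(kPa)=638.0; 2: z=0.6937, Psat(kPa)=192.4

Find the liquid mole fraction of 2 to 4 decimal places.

Raoult's law: Kᵢ = Pᵢˢᵃᵗ/P = Pᵢˢᵃᵗ/267.6.
  K_1 = 638.0/267.6 = 2.384155, K_2 = 192.4/267.6 = 0.718984
Rachford–Rice: g(ψ) = Σ zᵢ(Kᵢ−1)/(1+ψ(Kᵢ−1)) = 0.
Check two-phase: ΣzᵢKᵢ = 1.2290 > 1 and Σzᵢ/Kᵢ = 1.0933 > 1, so g(0) = 0.2290 > 0 and g(1) = -0.0933 < 0.
Binary case is linear: z₁(K₁−1)(1+ψ(K₂−1)) + z₂(K₂−1)(1+ψ(K₁−1)) = 0
⇒ ψ = [z₁(K₁−1)+z₂(K₂−1)] / [−(K₁−1)(K₂−1)] = 0.22903/0.38897 = 0.5888
Compositions from xᵢ = zᵢ/(1+ψ(Kᵢ−1)), yᵢ = Kᵢxᵢ:
  1: x = 0.1688, y = 0.4024
  2: x = 0.8312, y = 0.5976

x_2 = 0.8312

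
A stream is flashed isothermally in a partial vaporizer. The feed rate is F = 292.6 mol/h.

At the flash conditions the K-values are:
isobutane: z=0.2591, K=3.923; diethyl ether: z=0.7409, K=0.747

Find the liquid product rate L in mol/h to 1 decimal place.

Binary case is linear: z₁(K₁−1)(1+ψ(K₂−1)) + z₂(K₂−1)(1+ψ(K₁−1)) = 0
⇒ ψ = [z₁(K₁−1)+z₂(K₂−1)] / [−(K₁−1)(K₂−1)] = 0.56990/0.73952 = 0.7706
Then V = ψ·F = 0.7706·292.6 = 225.5 mol/h and L = F − V = 67.1 mol/h.

L = 67.1 mol/h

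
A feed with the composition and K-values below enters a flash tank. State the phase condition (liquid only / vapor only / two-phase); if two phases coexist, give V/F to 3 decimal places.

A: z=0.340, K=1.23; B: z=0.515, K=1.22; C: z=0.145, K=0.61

ΣzᵢKᵢ = 1.135; Σzᵢ/Kᵢ = 0.936.
Since Σzᵢ/Kᵢ < 1 the mixture is above its dew point — single vapor phase.

vapor only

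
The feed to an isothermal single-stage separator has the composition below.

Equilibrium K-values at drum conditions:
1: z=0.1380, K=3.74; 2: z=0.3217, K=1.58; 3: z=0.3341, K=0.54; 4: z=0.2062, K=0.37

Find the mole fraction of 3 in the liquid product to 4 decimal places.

x_3 = 0.3976

Material balance + equilibrium reduce to Σ zᵢ(Kᵢ−1)/(1+ψ(Kᵢ−1)) = 0.
Check two-phase: ΣzᵢKᵢ = 1.2811 > 1 and Σzᵢ/Kᵢ = 1.4165 > 1, so g(0) = 0.2811 > 0 and g(1) = -0.4165 < 0.
Iterate (Newton) starting at ψ = 0.5:
  ψ = 0.5000: g = -0.08505, g' = -0.5431 → ψ = 0.3434
  ψ = 0.3434: g = 0.00212, g' = -0.5832 → ψ = 0.3470
Converged at ψ = 0.3470.
Compositions from xᵢ = zᵢ/(1+ψ(Kᵢ−1)), yᵢ = Kᵢxᵢ:
  1: x = 0.0707, y = 0.2646
  2: x = 0.2678, y = 0.4231
  3: x = 0.3976, y = 0.2147
  4: x = 0.2639, y = 0.0976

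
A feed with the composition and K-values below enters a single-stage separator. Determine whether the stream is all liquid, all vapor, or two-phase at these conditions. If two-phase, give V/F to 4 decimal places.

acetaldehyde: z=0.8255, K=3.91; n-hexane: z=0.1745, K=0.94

ΣzᵢKᵢ = 3.3917; Σzᵢ/Kᵢ = 0.3968.
Since Σzᵢ/Kᵢ < 1 the mixture is above its dew point — single vapor phase.

all vapor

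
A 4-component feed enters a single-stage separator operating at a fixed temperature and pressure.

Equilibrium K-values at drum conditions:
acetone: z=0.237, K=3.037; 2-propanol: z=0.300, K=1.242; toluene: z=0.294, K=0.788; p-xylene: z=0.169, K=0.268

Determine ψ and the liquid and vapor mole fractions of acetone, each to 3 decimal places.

Newton iteration, ψ⁰ = 0.43:
  ψ = 0.430: g = 0.0740, g' = -0.503 → ψ = 0.577
  ψ = 0.577: g = 0.0004, g' = -0.510 → ψ = 0.578
Converged at ψ = 0.578.
Compositions from xᵢ = zᵢ/(1+ψ(Kᵢ−1)), yᵢ = Kᵢxᵢ:
  acetone: x = 0.109, y = 0.331
  2-propanol: x = 0.263, y = 0.327
  toluene: x = 0.335, y = 0.264
  p-xylene: x = 0.293, y = 0.078

ψ = 0.578, x_acetone = 0.109, y_acetone = 0.331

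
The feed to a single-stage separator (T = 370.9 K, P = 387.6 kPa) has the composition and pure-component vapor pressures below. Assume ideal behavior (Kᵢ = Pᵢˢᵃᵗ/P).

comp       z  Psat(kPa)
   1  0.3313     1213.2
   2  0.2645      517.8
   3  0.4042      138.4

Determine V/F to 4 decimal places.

Raoult's law: Kᵢ = Pᵢˢᵃᵗ/P = Pᵢˢᵃᵗ/387.6.
  K_1 = 1213.2/387.6 = 3.130031, K_2 = 517.8/387.6 = 1.335913, K_3 = 138.4/387.6 = 0.357069
Material balance + equilibrium reduce to Σ zᵢ(Kᵢ−1)/(1+V/F(Kᵢ−1)) = 0.
g(0) = ΣzᵢKᵢ − 1 = 0.5347 and g(1) = 1 − Σzᵢ/Kᵢ = -0.4358, so a root lies in (0, 1).
Newton iteration, V/F⁰ = 0.48:
  V/F = 0.4800: g = 0.04957, g' = -0.7392 → V/F = 0.5471
  V/F = 0.5471: g = 0.00010, g' = -0.7395 → V/F = 0.5472
Converged at V/F = 0.5472.

V/F = 0.5472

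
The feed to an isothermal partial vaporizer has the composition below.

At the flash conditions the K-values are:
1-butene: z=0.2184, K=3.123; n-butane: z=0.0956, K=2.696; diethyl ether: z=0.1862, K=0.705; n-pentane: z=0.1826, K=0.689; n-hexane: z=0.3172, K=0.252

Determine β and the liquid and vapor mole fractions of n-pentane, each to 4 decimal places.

Rachford–Rice: g(β) = Σ zᵢ(Kᵢ−1)/(1+β(Kᵢ−1)) = 0.
Feasibility: ΣzᵢKᵢ = 1.2768, Σzᵢ/Kᵢ = 1.8933 — both > 1, two phases present.
Iterate (Newton) starting at β = 0.5:
  β = 0.5000: g = -0.19804, g' = -0.8121 → β = 0.2561
  β = 0.2561: g = -0.00124, g' = -0.8581 → β = 0.2547
Converged at β = 0.2547.
Compositions from xᵢ = zᵢ/(1+β(Kᵢ−1)), yᵢ = Kᵢxᵢ:
  1-butene: x = 0.1418, y = 0.4427
  n-butane: x = 0.0668, y = 0.1800
  diethyl ether: x = 0.2013, y = 0.1419
  n-pentane: x = 0.1983, y = 0.1366
  n-hexane: x = 0.3919, y = 0.0987

β = 0.2547, x_n-pentane = 0.1983, y_n-pentane = 0.1366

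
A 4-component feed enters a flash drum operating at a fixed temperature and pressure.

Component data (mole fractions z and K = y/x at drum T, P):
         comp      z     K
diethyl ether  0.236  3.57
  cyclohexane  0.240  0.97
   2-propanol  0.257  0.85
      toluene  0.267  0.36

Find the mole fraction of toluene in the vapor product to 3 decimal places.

Iterate (Newton) starting at ψ = 0.5:
  ψ = 0.500: g = -0.0348, g' = -0.542 → ψ = 0.436
  ψ = 0.436: g = 0.0006, g' = -0.564 → ψ = 0.437
Converged at ψ = 0.437.
Compositions from xᵢ = zᵢ/(1+ψ(Kᵢ−1)), yᵢ = Kᵢxᵢ:
  diethyl ether: x = 0.111, y = 0.397
  cyclohexane: x = 0.243, y = 0.236
  2-propanol: x = 0.275, y = 0.234
  toluene: x = 0.371, y = 0.133

y_toluene = 0.133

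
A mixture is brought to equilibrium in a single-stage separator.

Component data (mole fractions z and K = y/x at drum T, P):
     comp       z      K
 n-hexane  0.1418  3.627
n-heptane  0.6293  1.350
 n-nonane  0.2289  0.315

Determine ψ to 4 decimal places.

ψ = 0.7120

Rachford–Rice: g(ψ) = Σ zᵢ(Kᵢ−1)/(1+ψ(Kᵢ−1)) = 0.
Check two-phase: ΣzᵢKᵢ = 1.4360 > 1 and Σzᵢ/Kᵢ = 1.2319 > 1, so g(0) = 0.4360 > 0 and g(1) = -0.2319 < 0.
Iterate (Newton) starting at ψ = 0.42:
  ψ = 0.4200: g = 0.14900, g' = -0.4915 → ψ = 0.7232
  ψ = 0.7232: g = -0.00649, g' = -0.5872 → ψ = 0.7121
  ψ = 0.7121: g = -0.00005, g' = -0.5775 → ψ = 0.7120
Converged at ψ = 0.7120.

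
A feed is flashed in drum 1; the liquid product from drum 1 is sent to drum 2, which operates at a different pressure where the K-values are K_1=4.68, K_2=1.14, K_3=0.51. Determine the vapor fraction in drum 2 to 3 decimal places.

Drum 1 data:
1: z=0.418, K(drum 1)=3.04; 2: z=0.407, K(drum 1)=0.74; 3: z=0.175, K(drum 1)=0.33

V/F (drum 2) = 0.684

Drum 1:
Iterate (Newton) starting at ψ₁ = 0.5:
  ψ₁ = 0.500: g = 0.1242, g' = -0.640 → ψ₁ = 0.694
  ψ₁ = 0.694: g = 0.0047, g' = -0.613 → ψ₁ = 0.702
Converged at ψ₁ = 0.702.
Drum-1 compositions:
  1: x = 0.172, y = 0.523
  2: x = 0.498, y = 0.368
  3: x = 0.330, y = 0.109
Drum-2 feed = drum-1 liquid: z₂ = (0.1719, 0.4978, 0.3303).
Drum 2:
Rachford–Rice: g(ψ₂) = Σ zᵢ(Kᵢ−1)/(1+ψ₂(Kᵢ−1)) = 0.
g(0) = ΣzᵢKᵢ − 1 = 0.541 and g(1) = 1 − Σzᵢ/Kᵢ = -0.121, so a root lies in (0, 1).
Iterate (Newton) starting at ψ₂ = 0.5:
  ψ₂ = 0.500: g = 0.0736, g' = -0.436 → ψ₂ = 0.669
  ψ₂ = 0.669: g = 0.0059, g' = -0.378 → ψ₂ = 0.684
Converged at ψ₂ = 0.684.
  1: x = 0.049, y = 0.229
  2: x = 0.454, y = 0.518
  3: x = 0.497, y = 0.253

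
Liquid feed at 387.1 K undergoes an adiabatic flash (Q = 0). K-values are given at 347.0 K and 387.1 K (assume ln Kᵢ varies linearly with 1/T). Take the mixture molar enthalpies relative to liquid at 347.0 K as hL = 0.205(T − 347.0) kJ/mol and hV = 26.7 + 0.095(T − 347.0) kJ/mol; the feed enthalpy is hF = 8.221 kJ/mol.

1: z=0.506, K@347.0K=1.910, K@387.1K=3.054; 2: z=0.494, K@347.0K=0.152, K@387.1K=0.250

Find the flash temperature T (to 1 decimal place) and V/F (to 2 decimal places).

T = 359.9 K, V/F = 0.22

Adiabatic flash: solve Rachford–Rice at each trial T, then check hF = ψ·hV(T) + (1−ψ)·hL(T).
  T = 347.0 K: K = (1.910, 0.152), RR gives ψ = 0.054, H_out = 1.438 kJ/mol
  T = 387.1 K: K = (3.054, 0.250), RR gives ψ = 0.434, H_out = 17.897 kJ/mol
  T = 367.1 K: K = (2.448, 0.198), RR gives ψ = 0.289, H_out = 11.210 kJ/mol
  T = 357.1 K: K = (2.171, 0.174), RR gives ψ = 0.191, H_out = 6.955 kJ/mol
  T = 362.1 K: K = (2.307, 0.186), RR gives ψ = 0.243, H_out = 9.192 kJ/mol
  T = 359.6 K: K = (2.239, 0.180), RR gives ψ = 0.218, H_out = 8.105 kJ/mol
  T = 360.9 K: K = (2.274, 0.183), RR gives ψ = 0.232, H_out = 8.678 kJ/mol
Linear interpolation between T = 359.6 (H_out = 8.105) and T = 360.9 (H_out = 8.678) on hF = 8.221 gives T ≈ 359.9 K, at which ψ = 0.22.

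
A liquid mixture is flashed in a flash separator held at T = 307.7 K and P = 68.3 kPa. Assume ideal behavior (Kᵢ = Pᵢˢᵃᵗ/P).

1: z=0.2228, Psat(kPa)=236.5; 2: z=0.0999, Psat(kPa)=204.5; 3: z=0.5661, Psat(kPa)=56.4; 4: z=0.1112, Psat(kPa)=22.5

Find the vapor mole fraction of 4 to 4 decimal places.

Raoult's law: Kᵢ = Pᵢˢᵃᵗ/P = Pᵢˢᵃᵗ/68.3.
  K_1 = 236.5/68.3 = 3.462665, K_2 = 204.5/68.3 = 2.994143, K_3 = 56.4/68.3 = 0.825769, K_4 = 22.5/68.3 = 0.329429
Material balance + equilibrium reduce to Σ zᵢ(Kᵢ−1)/(1+ψ(Kᵢ−1)) = 0.
Check two-phase: ΣzᵢKᵢ = 1.5747 > 1 and Σzᵢ/Kᵢ = 1.1208 > 1, so g(0) = 0.5747 > 0 and g(1) = -0.1208 < 0.
Newton–Raphson from ψ = 0.31:
  ψ = 0.3100: g = 0.23586, g' = -0.6851 → ψ = 0.6542
  ψ = 0.6542: g = 0.05239, g' = -0.4536 → ψ = 0.7698
Converged at ψ = 0.7698.
Compositions from xᵢ = zᵢ/(1+ψ(Kᵢ−1)), yᵢ = Kᵢxᵢ:
  1: x = 0.0769, y = 0.2664
  2: x = 0.0394, y = 0.1180
  3: x = 0.6538, y = 0.5399
  4: x = 0.2299, y = 0.0757

y_4 = 0.0757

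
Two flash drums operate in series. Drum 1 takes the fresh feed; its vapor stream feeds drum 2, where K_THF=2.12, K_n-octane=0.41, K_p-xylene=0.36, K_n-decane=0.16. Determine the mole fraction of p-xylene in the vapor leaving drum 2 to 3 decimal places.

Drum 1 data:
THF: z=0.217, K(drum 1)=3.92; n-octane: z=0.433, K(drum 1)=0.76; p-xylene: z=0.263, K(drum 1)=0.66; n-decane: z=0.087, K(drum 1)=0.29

Drum 1:
Iterate (Newton) starting at ψ₁ = 0.5:
  ψ₁ = 0.500: g = -0.0640, g' = -0.487 → ψ₁ = 0.369
  ψ₁ = 0.369: g = 0.0052, g' = -0.579 → ψ₁ = 0.378
Converged at ψ₁ = 0.378.
Drum-1 compositions:
  THF: x = 0.103, y = 0.404
  n-octane: x = 0.476, y = 0.362
  p-xylene: x = 0.302, y = 0.199
  n-decane: x = 0.119, y = 0.034
Drum-2 feed = drum-1 vapor: z₂ = (0.4045, 0.3619, 0.1992, 0.0345).
Drum 2:
Rachford–Rice: g(ψ₂) = Σ zᵢ(Kᵢ−1)/(1+ψ₂(Kᵢ−1)) = 0.
Check two-phase: ΣzᵢKᵢ = 1.083 > 1 and Σzᵢ/Kᵢ = 1.842 > 1, so g(0) = 0.083 > 0 and g(1) = -0.842 < 0.
Newton iteration, ψ₂⁰ = 0.41:
  ψ₂ = 0.410: g = -0.1882, g' = -0.664 → ψ₂ = 0.127
  ψ₂ = 0.127: g = -0.0051, g' = -0.663 → ψ₂ = 0.119
Converged at ψ₂ = 0.119.
  THF: x = 0.357, y = 0.757
  n-octane: x = 0.389, y = 0.160
  p-xylene: x = 0.216, y = 0.078
  n-decane: x = 0.038, y = 0.006

y_p-xylene (drum 2) = 0.078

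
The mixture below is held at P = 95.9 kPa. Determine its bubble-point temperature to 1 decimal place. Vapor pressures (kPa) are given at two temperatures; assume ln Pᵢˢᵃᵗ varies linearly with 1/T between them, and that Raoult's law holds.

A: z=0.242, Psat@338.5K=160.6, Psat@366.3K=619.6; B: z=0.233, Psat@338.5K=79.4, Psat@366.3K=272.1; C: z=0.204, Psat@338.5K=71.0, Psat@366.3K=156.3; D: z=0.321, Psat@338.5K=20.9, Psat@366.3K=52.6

Bubble-point temperature: ΣzᵢPᵢˢᵃᵗ(T) = P. Interpolate ln Pᵢˢᵃᵗ = aᵢ + bᵢ/T.
  T = 338.5 K: ΣzᵢPᵢˢᵃᵗ = 78.56 kPa
  T = 366.3 K: ΣzᵢPᵢˢᵃᵗ = 262.11 kPa
  T = 352.4 K: ΣzᵢPᵢˢᵃᵗ = 146.15 kPa
  T = 345.4 K: ΣzᵢPᵢˢᵃᵗ = 107.42 kPa
  T = 341.9 K: ΣzᵢPᵢˢᵃᵗ = 91.76 kPa
  T = 343.6 K: ΣzᵢPᵢˢᵃᵗ = 99.09 kPa
Interpolating between 341.9 K and 343.6 K gives T ≈ 342.9 K.

T = 342.9 K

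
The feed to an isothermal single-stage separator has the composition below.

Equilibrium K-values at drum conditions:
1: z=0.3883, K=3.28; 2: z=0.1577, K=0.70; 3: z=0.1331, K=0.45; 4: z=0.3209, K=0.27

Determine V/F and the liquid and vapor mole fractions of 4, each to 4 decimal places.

Material balance + equilibrium reduce to Σ zᵢ(Kᵢ−1)/(1+V/F(Kᵢ−1)) = 0.
g(0) = ΣzᵢKᵢ − 1 = 0.5306 and g(1) = 1 − Σzᵢ/Kᵢ = -0.8280, so a root lies in (0, 1).
Iterate (Newton) starting at V/F = 0.61:
  V/F = 0.6100: g = -0.22008, g' = -1.0214 → V/F = 0.3945
  V/F = 0.3945: g = -0.01009, g' = -0.9807 → V/F = 0.3842
  V/F = 0.3842: g = 0.00003, g' = -0.9867 → V/F = 0.3843
Converged at V/F = 0.3843.
Compositions from xᵢ = zᵢ/(1+V/F(Kᵢ−1)), yᵢ = Kᵢxᵢ:
  1: x = 0.2070, y = 0.6789
  2: x = 0.1782, y = 0.1248
  3: x = 0.1688, y = 0.0759
  4: x = 0.4460, y = 0.1204

V/F = 0.3843, x_4 = 0.4460, y_4 = 0.1204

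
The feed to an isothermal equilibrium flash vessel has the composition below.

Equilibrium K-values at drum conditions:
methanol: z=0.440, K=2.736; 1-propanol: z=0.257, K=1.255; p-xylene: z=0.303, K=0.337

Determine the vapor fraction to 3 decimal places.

Material balance + equilibrium reduce to Σ zᵢ(Kᵢ−1)/(1+ψ(Kᵢ−1)) = 0.
Check two-phase: ΣzᵢKᵢ = 1.628 > 1 and Σzᵢ/Kᵢ = 1.265 > 1, so g(0) = 0.628 > 0 and g(1) = -0.265 < 0.
Newton iteration, ψ⁰ = 0.47:
  ψ = 0.470: g = 0.1873, g' = -0.697 → ψ = 0.739
  ψ = 0.739: g = -0.0041, g' = -0.778 → ψ = 0.734
Converged at ψ = 0.734.

ψ = 0.734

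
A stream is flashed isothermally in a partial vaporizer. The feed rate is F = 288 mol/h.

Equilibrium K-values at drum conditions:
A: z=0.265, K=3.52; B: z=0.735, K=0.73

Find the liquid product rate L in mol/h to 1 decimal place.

Rachford–Rice: g(β) = Σ zᵢ(Kᵢ−1)/(1+β(Kᵢ−1)) = 0.
Check two-phase: ΣzᵢKᵢ = 1.469 > 1 and Σzᵢ/Kᵢ = 1.082 > 1, so g(0) = 0.469 > 0 and g(1) = -0.082 < 0.
Iterate (Newton) starting at β = 0.5:
  β = 0.500: g = 0.0661, g' = -0.401 → β = 0.665
  β = 0.665: g = 0.0078, g' = -0.315 → β = 0.689
  β = 0.689: g = 0.0001, g' = -0.305 → β = 0.690
Converged at β = 0.690.
Then V = β·F = 0.6898·288 = 198.7 mol/h and L = F − V = 89.3 mol/h.

L = 89.3 mol/h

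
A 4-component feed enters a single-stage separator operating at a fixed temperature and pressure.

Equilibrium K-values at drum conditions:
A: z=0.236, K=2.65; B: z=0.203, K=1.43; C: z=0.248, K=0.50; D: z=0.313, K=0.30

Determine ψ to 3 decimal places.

ψ = 0.172

Iterate (Newton) starting at ψ = 0.34:
  ψ = 0.340: g = -0.1113, g' = -0.646 → ψ = 0.168
  ψ = 0.168: g = 0.0028, g' = -0.698 → ψ = 0.172
Converged at ψ = 0.172.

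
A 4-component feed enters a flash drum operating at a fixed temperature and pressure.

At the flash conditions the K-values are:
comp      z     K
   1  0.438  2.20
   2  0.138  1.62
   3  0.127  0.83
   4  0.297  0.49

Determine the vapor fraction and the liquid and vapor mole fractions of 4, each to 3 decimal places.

Newton–Raphson from ψ = 0.4:
  ψ = 0.400: g = 0.2102, g' = -0.448 → ψ = 0.869
  ψ = 0.869: g = 0.0155, g' = -0.428 → ψ = 0.905
Converged at ψ = 0.905.
Compositions from xᵢ = zᵢ/(1+ψ(Kᵢ−1)), yᵢ = Kᵢxᵢ:
  1: x = 0.210, y = 0.462
  2: x = 0.088, y = 0.143
  3: x = 0.150, y = 0.125
  4: x = 0.552, y = 0.270

ψ = 0.905, x_4 = 0.552, y_4 = 0.270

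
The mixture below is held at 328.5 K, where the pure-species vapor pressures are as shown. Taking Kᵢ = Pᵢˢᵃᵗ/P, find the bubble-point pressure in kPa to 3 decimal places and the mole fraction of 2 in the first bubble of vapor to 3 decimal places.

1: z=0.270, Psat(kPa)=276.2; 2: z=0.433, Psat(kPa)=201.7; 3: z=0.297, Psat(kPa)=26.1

At the bubble point ψ → 0, so ΣzᵢKᵢ = 1 with Kᵢ = Pᵢˢᵃᵗ/P ⇒ P = ΣzᵢPᵢˢᵃᵗ.
P = 0.270·276.2 + 0.433·201.7 + 0.297·26.1 = 169.662 kPa
yᵢ = zᵢPᵢˢᵃᵗ/P ⇒ y_2 = 0.433·201.7/169.662 = 0.515

Pbub = 169.662 kPa, y_2 = 0.515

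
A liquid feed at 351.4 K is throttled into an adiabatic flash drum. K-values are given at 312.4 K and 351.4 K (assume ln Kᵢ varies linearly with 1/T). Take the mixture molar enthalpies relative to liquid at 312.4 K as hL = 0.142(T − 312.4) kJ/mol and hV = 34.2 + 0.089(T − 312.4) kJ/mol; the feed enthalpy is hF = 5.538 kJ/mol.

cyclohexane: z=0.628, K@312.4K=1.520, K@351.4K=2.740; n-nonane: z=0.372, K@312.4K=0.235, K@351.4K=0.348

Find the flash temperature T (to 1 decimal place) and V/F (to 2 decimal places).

T = 313.8 K, V/F = 0.16

Adiabatic flash: solve Rachford–Rice at each trial T, then check hF = ψ·hV(T) + (1−ψ)·hL(T).
  T = 312.4 K: K = (1.520, 0.235), RR gives ψ = 0.106, H_out = 3.609 kJ/mol
  T = 351.4 K: K = (2.740, 0.348), RR gives ψ = 0.749, H_out = 29.618 kJ/mol
  T = 331.9 K: K = (2.076, 0.289), RR gives ψ = 0.538, H_out = 20.614 kJ/mol
  T = 322.1 K: K = (1.784, 0.261), RR gives ψ = 0.376, H_out = 14.027 kJ/mol
  T = 317.2 K: K = (1.647, 0.248), RR gives ψ = 0.260, H_out = 9.514 kJ/mol
  T = 314.8 K: K = (1.583, 0.241), RR gives ψ = 0.190, H_out = 6.799 kJ/mol
  T = 313.6 K: K = (1.551, 0.238), RR gives ψ = 0.149, H_out = 5.273 kJ/mol
Linear interpolation between T = 313.6 (H_out = 5.273) and T = 314.8 (H_out = 6.799) on hF = 5.538 gives T ≈ 313.8 K, at which ψ = 0.16.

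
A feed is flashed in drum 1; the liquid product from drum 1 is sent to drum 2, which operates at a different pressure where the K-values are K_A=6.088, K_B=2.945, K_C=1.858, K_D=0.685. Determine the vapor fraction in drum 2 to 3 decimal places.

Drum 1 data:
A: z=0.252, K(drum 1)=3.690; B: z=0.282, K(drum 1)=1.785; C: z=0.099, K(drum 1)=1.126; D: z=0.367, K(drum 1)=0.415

Drum 1:
Rachford–Rice: g(ψ₁) = Σ zᵢ(Kᵢ−1)/(1+ψ₁(Kᵢ−1)) = 0.
g(0) = ΣzᵢKᵢ − 1 = 0.697 and g(1) = 1 − Σzᵢ/Kᵢ = -0.199, so a root lies in (0, 1).
Newton–Raphson from ψ₁ = 0.49:
  ψ₁ = 0.490: g = 0.1631, g' = -0.678 → ψ₁ = 0.730
  ψ₁ = 0.730: g = 0.0058, g' = -0.662 → ψ₁ = 0.739
Converged at ψ₁ = 0.739.
Drum-1 compositions:
  A: x = 0.084, y = 0.311
  B: x = 0.178, y = 0.319
  C: x = 0.091, y = 0.102
  D: x = 0.647, y = 0.268
Drum-2 feed = drum-1 liquid: z₂ = (0.0843, 0.1784, 0.0906, 0.6467).
Drum 2:
Material balance + equilibrium reduce to Σ zᵢ(Kᵢ−1)/(1+ψ₂(Kᵢ−1)) = 0.
Feasibility: ΣzᵢKᵢ = 1.650, Σzᵢ/Kᵢ = 1.067 — both > 1, two phases present.
Iterate (Newton) starting at ψ₂ = 0.5:
  ψ₂ = 0.500: g = 0.1096, g' = -0.470 → ψ₂ = 0.733
  ψ₂ = 0.733: g = 0.0166, g' = -0.346 → ψ₂ = 0.781
  ψ₂ = 0.781: g = 0.0004, g' = -0.331 → ψ₂ = 0.782
Converged at ψ₂ = 0.782.
  A: x = 0.017, y = 0.103
  B: x = 0.071, y = 0.208
  C: x = 0.054, y = 0.101
  D: x = 0.858, y = 0.588

V/F (drum 2) = 0.782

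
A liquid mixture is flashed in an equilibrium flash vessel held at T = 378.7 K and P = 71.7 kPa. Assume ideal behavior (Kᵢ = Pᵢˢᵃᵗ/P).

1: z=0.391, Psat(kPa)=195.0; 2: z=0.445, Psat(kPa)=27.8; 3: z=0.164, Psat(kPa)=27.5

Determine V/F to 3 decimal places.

V/F = 0.283

Raoult's law: Kᵢ = Pᵢˢᵃᵗ/P = Pᵢˢᵃᵗ/71.7.
  K_1 = 195.0/71.7 = 2.71967, K_2 = 27.8/71.7 = 0.38773, K_3 = 27.5/71.7 = 0.38354
Rachford–Rice: g(V/F) = Σ zᵢ(Kᵢ−1)/(1+V/F(Kᵢ−1)) = 0.
g(0) = ΣzᵢKᵢ − 1 = 0.299 and g(1) = 1 − Σzᵢ/Kᵢ = -0.719, so a root lies in (0, 1).
Newton iteration, V/F⁰ = 0.5:
  V/F = 0.500: g = -0.1773, g' = -0.811 → V/F = 0.281
  V/F = 0.281: g = 0.0016, g' = -0.860 → V/F = 0.283
Converged at V/F = 0.283.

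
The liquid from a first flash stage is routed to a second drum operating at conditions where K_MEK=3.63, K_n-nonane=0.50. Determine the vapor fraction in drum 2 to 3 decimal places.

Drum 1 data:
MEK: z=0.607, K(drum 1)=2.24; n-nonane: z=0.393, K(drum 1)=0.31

Drum 1:
Iterate (Newton) starting at ψ₁ = 0.45:
  ψ₁ = 0.450: g = 0.0898, g' = -0.778 → ψ₁ = 0.565
  ψ₁ = 0.565: g = -0.0022, g' = -0.826 → ψ₁ = 0.563
Converged at ψ₁ = 0.563.
Drum-1 compositions:
  MEK: x = 0.358, y = 0.801
  n-nonane: x = 0.642, y = 0.199
Drum-2 feed = drum-1 liquid: z₂ = (0.3575, 0.6425).
Drum 2:
Let ψ₂ = V/F and solve Σ zᵢ(Kᵢ−1)/(1+ψ₂(Kᵢ−1)) = 0.
Feasibility: ΣzᵢKᵢ = 1.619, Σzᵢ/Kᵢ = 1.383 — both > 1, two phases present.
Binary case is linear: z₁(K₁−1)(1+ψ₂(K₂−1)) + z₂(K₂−1)(1+ψ₂(K₁−1)) = 0
⇒ ψ₂ = [z₁(K₁−1)+z₂(K₂−1)] / [−(K₁−1)(K₂−1)] = 0.6190/1.3150 = 0.471
  MEK: x = 0.160, y = 0.580
  n-nonane: x = 0.840, y = 0.420

V/F (drum 2) = 0.471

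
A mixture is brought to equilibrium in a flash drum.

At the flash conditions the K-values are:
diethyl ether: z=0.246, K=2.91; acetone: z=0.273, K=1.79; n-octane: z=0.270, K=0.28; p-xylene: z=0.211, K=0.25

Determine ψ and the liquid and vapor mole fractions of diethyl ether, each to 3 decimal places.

Let ψ = V/F and solve Σ zᵢ(Kᵢ−1)/(1+ψ(Kᵢ−1)) = 0.
Check two-phase: ΣzᵢKᵢ = 1.333 > 1 and Σzᵢ/Kᵢ = 2.045 > 1, so g(0) = 0.333 > 0 and g(1) = -1.045 < 0.
Newton–Raphson from ψ = 0.66:
  ψ = 0.660: g = -0.3342, g' = -1.223 → ψ = 0.387
  ψ = 0.387: g = -0.0569, g' = -0.901 → ψ = 0.324
  ψ = 0.324: g = -0.0003, g' = -0.896 → ψ = 0.323
Converged at ψ = 0.323.
Compositions from xᵢ = zᵢ/(1+ψ(Kᵢ−1)), yᵢ = Kᵢxᵢ:
  diethyl ether: x = 0.152, y = 0.443
  acetone: x = 0.217, y = 0.389
  n-octane: x = 0.352, y = 0.099
  p-xylene: x = 0.279, y = 0.070

ψ = 0.323, x_diethyl ether = 0.152, y_diethyl ether = 0.443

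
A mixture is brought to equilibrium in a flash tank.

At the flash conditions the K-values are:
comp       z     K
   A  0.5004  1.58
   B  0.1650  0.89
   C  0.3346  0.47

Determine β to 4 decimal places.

β = 0.3678

Newton–Raphson from β = 0.58:
  β = 0.5800: g = -0.05826, g' = -0.2925 → β = 0.3808
  β = 0.3808: g = -0.00340, g' = -0.2626 → β = 0.3679
  β = 0.3679: g = -0.00001, g' = -0.2615 → β = 0.3678
Converged at β = 0.3678.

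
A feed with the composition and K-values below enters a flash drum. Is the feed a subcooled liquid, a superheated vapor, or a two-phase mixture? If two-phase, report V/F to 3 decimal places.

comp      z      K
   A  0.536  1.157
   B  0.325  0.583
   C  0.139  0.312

ΣzᵢKᵢ = 0.853; Σzᵢ/Kᵢ = 1.466.
Since ΣzᵢKᵢ < 1 the mixture is below its bubble point — single liquid phase.

subcooled liquid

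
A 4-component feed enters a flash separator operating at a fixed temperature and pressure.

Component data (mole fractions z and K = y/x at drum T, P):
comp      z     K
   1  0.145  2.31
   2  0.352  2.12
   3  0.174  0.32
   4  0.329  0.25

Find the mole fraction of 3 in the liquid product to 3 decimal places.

x_3 = 0.211

Let ψ = V/F and solve Σ zᵢ(Kᵢ−1)/(1+ψ(Kᵢ−1)) = 0.
Check two-phase: ΣzᵢKᵢ = 1.219 > 1 and Σzᵢ/Kᵢ = 2.089 > 1, so g(0) = 0.219 > 0 and g(1) = -1.089 < 0.
Iterate (Newton) starting at ψ = 0.44:
  ψ = 0.440: g = -0.1525, g' = -0.874 → ψ = 0.266
  ψ = 0.266: g = -0.0077, g' = -0.808 → ψ = 0.256
Converged at ψ = 0.256.
Compositions from xᵢ = zᵢ/(1+ψ(Kᵢ−1)), yᵢ = Kᵢxᵢ:
  1: x = 0.109, y = 0.251
  2: x = 0.274, y = 0.580
  3: x = 0.211, y = 0.067
  4: x = 0.407, y = 0.102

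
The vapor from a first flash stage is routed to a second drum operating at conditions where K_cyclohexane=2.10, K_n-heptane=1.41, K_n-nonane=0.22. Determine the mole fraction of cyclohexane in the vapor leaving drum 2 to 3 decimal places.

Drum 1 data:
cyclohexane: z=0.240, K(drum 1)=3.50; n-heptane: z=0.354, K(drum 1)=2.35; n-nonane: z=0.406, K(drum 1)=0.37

Drum 1:
Rachford–Rice: g(ψ₁) = Σ zᵢ(Kᵢ−1)/(1+ψ₁(Kᵢ−1)) = 0.
g(0) = ΣzᵢKᵢ − 1 = 0.822 and g(1) = 1 − Σzᵢ/Kᵢ = -0.317, so a root lies in (0, 1).
Newton iteration, ψ₁⁰ = 0.5:
  ψ₁ = 0.500: g = 0.1786, g' = -0.870 → ψ₁ = 0.705
  ψ₁ = 0.705: g = 0.0016, g' = -0.888 → ψ₁ = 0.707
Converged at ψ₁ = 0.707.
Drum-1 compositions:
  cyclohexane: x = 0.087, y = 0.303
  n-heptane: x = 0.181, y = 0.426
  n-nonane: x = 0.732, y = 0.271
Drum-2 feed = drum-1 vapor: z₂ = (0.3035, 0.4256, 0.2709).
Drum 2:
Let ψ₂ = V/F and solve Σ zᵢ(Kᵢ−1)/(1+ψ₂(Kᵢ−1)) = 0.
Feasibility: ΣzᵢKᵢ = 1.297, Σzᵢ/Kᵢ = 1.678 — both > 1, two phases present.
Newton iteration, ψ₂⁰ = 0.5:
  ψ₂ = 0.500: g = 0.0138, g' = -0.645 → ψ₂ = 0.521
Converged at ψ₂ = 0.521.
  cyclohexane: x = 0.193, y = 0.405
  n-heptane: x = 0.351, y = 0.494
  n-nonane: x = 0.456, y = 0.100

y_cyclohexane (drum 2) = 0.405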